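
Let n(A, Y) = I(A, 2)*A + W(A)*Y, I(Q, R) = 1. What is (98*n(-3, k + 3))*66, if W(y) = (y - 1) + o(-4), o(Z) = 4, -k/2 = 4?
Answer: -19404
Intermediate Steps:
k = -8 (k = -2*4 = -8)
W(y) = 3 + y (W(y) = (y - 1) + 4 = (-1 + y) + 4 = 3 + y)
n(A, Y) = A + Y*(3 + A) (n(A, Y) = 1*A + (3 + A)*Y = A + Y*(3 + A))
(98*n(-3, k + 3))*66 = (98*(-3 + (-8 + 3)*(3 - 3)))*66 = (98*(-3 - 5*0))*66 = (98*(-3 + 0))*66 = (98*(-3))*66 = -294*66 = -19404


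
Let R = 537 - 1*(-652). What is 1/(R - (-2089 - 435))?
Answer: 1/3713 ≈ 0.00026932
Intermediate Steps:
R = 1189 (R = 537 + 652 = 1189)
1/(R - (-2089 - 435)) = 1/(1189 - (-2089 - 435)) = 1/(1189 - 1*(-2524)) = 1/(1189 + 2524) = 1/3713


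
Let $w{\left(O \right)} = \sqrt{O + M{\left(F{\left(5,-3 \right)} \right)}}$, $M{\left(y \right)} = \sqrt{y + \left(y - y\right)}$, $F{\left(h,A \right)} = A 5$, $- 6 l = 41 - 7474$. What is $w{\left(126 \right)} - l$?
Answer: $- \frac{7433}{6} + \sqrt{126 + i \sqrt{15}} \approx -1227.6 + 0.1725 i$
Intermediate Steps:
$l = \frac{7433}{6}$ ($l = - \frac{41 - 7474}{6} = \left(- \frac{1}{6}\right) \left(-7433\right) = \frac{7433}{6} \approx 1238.8$)
$F{\left(h,A \right)} = 5 A$
$M{\left(y \right)} = \sqrt{y}$ ($M{\left(y \right)} = \sqrt{y + 0} = \sqrt{y}$)
$w{\left(O \right)} = \sqrt{O + i \sqrt{15}}$ ($w{\left(O \right)} = \sqrt{O + \sqrt{5 \left(-3\right)}} = \sqrt{O + \sqrt{-15}} = \sqrt{O + i \sqrt{15}}$)
$w{\left(126 \right)} - l = \sqrt{126 + i \sqrt{15}} - \frac{7433}{6} = - \frac{7433}{6} + \sqrt{126 + i \sqrt{15}}$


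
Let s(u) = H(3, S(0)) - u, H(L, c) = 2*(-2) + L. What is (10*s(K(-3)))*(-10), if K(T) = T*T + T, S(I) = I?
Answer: 700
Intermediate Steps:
H(L, c) = -4 + L
K(T) = T + T² (K(T) = T² + T = T + T²)
s(u) = -1 - u (s(u) = (-4 + 3) - u = -1 - u)
(10*s(K(-3)))*(-10) = (10*(-1 - (-3)*(1 - 3)))*(-10) = (10*(-1 - (-3)*(-2)))*(-10) = (10*(-1 - 1*6))*(-10) = (10*(-1 - 6))*(-10) = (10*(-7))*(-10) = -70*(-10) = 700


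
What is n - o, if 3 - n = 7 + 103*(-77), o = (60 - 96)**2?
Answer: 6631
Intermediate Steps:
o = 1296 (o = (-36)**2 = 1296)
n = 7927 (n = 3 - (7 + 103*(-77)) = 3 - (7 - 7931) = 3 - 1*(-7924) = 3 + 7924 = 7927)
n - o = 7927 - 1*1296 = 7927 - 1296 = 6631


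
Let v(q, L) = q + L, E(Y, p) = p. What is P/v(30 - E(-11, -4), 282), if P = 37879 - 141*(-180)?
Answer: 63259/316 ≈ 200.19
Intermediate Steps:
P = 63259 (P = 37879 - 1*(-25380) = 37879 + 25380 = 63259)
v(q, L) = L + q
P/v(30 - E(-11, -4), 282) = 63259/(282 + (30 - 1*(-4))) = 63259/(282 + (30 + 4)) = 63259/(282 + 34) = 63259/316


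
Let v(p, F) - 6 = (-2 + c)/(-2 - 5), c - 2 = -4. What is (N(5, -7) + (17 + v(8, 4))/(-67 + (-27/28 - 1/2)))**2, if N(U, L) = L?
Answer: 22024249/408321 ≈ 53.939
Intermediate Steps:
c = -2 (c = 2 - 4 = -2)
v(p, F) = 46/7 (v(p, F) = 6 + (-2 - 2)/(-2 - 5) = 6 - 4/(-7) = 6 - 4*(-1/7) = 6 + 4/7 = 46/7)
(N(5, -7) + (17 + v(8, 4))/(-67 + (-27/28 - 1/2)))**2 = (-7 + (17 + 46/7)/(-67 + (-27/28 - 1/2)))**2 = (-7 + 165/(7*(-67 + (-27*1/28 - 1*1/2))))**2 = (-7 + 165/(7*(-67 + (-27/28 - 1/2))))**2 = (-7 + 165/(7*(-67 - 41/28)))**2 = (-7 + 165/(7*(-1917/28)))**2 = (-7 + (165/7)*(-28/1917))**2 = (-7 - 220/639)**2 = (-4693/639)**2 = 22024249/408321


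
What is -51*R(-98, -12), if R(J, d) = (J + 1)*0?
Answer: 0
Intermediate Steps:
R(J, d) = 0 (R(J, d) = (1 + J)*0 = 0)
-51*R(-98, -12) = -51*0 = 0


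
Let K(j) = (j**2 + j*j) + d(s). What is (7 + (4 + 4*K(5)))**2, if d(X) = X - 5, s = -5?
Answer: 29241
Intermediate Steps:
d(X) = -5 + X
K(j) = -10 + 2*j**2 (K(j) = (j**2 + j*j) + (-5 - 5) = (j**2 + j**2) - 10 = 2*j**2 - 10 = -10 + 2*j**2)
(7 + (4 + 4*K(5)))**2 = (7 + (4 + 4*(-10 + 2*5**2)))**2 = (7 + (4 + 4*(-10 + 2*25)))**2 = (7 + (4 + 4*(-10 + 50)))**2 = (7 + (4 + 4*40))**2 = (7 + (4 + 160))**2 = (7 + 164)**2 = 171**2 = 29241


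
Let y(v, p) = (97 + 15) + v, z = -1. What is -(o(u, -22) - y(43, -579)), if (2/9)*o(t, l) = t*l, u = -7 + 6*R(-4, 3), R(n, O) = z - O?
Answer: -2914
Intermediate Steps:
R(n, O) = -1 - O
u = -31 (u = -7 + 6*(-1 - 1*3) = -7 + 6*(-1 - 3) = -7 + 6*(-4) = -7 - 24 = -31)
y(v, p) = 112 + v
o(t, l) = 9*l*t/2 (o(t, l) = 9*(t*l)/2 = 9*(l*t)/2 = 9*l*t/2)
-(o(u, -22) - y(43, -579)) = -((9/2)*(-22)*(-31) - (112 + 43)) = -(3069 - 1*155) = -(3069 - 155) = -1*2914 = -2914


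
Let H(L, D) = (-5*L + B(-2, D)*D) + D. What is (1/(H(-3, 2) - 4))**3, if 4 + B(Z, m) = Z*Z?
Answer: 1/2197 ≈ 0.00045517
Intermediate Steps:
B(Z, m) = -4 + Z**2 (B(Z, m) = -4 + Z*Z = -4 + Z**2)
H(L, D) = D - 5*L (H(L, D) = (-5*L + (-4 + (-2)**2)*D) + D = (-5*L + (-4 + 4)*D) + D = (-5*L + 0*D) + D = (-5*L + 0) + D = -5*L + D = D - 5*L)
(1/(H(-3, 2) - 4))**3 = (1/((2 - 5*(-3)) - 4))**3 = (1/((2 + 15) - 4))**3 = (1/(17 - 4))**3 = (1/13)**3 = 1/2197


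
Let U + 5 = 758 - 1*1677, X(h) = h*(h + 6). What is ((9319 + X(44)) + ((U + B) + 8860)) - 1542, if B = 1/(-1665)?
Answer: 29825144/1665 ≈ 17913.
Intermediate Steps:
X(h) = h*(6 + h)
B = -1/1665 ≈ -0.00060060
U = -924 (U = -5 + (758 - 1*1677) = -5 + (758 - 1677) = -5 - 919 = -924)
((9319 + X(44)) + ((U + B) + 8860)) - 1542 = ((9319 + 44*(6 + 44)) + ((-924 - 1/1665) + 8860)) - 1542 = ((9319 + 44*50) + (-1538461/1665 + 8860)) - 1542 = ((9319 + 2200) + 13213439/1665) - 1542 = (11519 + 13213439/1665) - 1542 = 32392574/1665 - 1542 = 29825144/1665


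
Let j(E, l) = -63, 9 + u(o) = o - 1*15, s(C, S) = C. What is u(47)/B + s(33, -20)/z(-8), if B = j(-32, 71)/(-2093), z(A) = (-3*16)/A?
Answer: 13853/18 ≈ 769.61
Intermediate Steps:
z(A) = -48/A
u(o) = -24 + o (u(o) = -9 + (o - 1*15) = -9 + (o - 15) = -9 + (-15 + o) = -24 + o)
B = 9/299 (B = -63/(-2093) = -63*(-1/2093) = 9/299 ≈ 0.030100)
u(47)/B + s(33, -20)/z(-8) = (-24 + 47)/(9/299) + 33/((-48/(-8))) = 23*(299/9) + 33/((-48*(-1/8))) = 6877/9 + 33/6 = 6877/9 + 33*(1/6) = 6877/9 + 11/2 = 13853/18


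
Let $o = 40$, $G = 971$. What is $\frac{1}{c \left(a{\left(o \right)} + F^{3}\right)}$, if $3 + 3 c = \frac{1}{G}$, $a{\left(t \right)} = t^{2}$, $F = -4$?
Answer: $- \frac{971}{1490944} \approx -0.00065127$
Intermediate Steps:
$c = - \frac{2912}{2913}$ ($c = -1 + \frac{1}{3 \cdot 971} = -1 + \frac{1}{3} \cdot \frac{1}{971} = -1 + \frac{1}{2913} = - \frac{2912}{2913} \approx -0.99966$)
$\frac{1}{c \left(a{\left(o \right)} + F^{3}\right)} = \frac{1}{\left(- \frac{2912}{2913}\right) \left(40^{2} + \left(-4\right)^{3}\right)} = \frac{1}{\left(- \frac{2912}{2913}\right) \left(1600 - 64\right)} = \frac{1}{\left(- \frac{2912}{2913}\right) 1536} = \frac{1}{- \frac{1490944}{971}} = - \frac{971}{1490944}$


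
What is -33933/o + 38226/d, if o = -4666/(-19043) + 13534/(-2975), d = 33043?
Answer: 21177102290896129/2685807866772 ≈ 7884.8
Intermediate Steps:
o = -243846612/56652925 (o = -4666*(-1/19043) + 13534*(-1/2975) = 4666/19043 - 13534/2975 = -243846612/56652925 ≈ -4.3042)
-33933/o + 38226/d = -33933/(-243846612/56652925) + 38226/33043 = -33933*(-56652925/243846612) + 38226*(1/33043) = 640801234675/81282204 + 38226/33043 = 21177102290896129/2685807866772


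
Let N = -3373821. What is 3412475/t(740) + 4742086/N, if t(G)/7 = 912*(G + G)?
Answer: -2219444411903/2125129362048 ≈ -1.0444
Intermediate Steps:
t(G) = 12768*G (t(G) = 7*(912*(G + G)) = 7*(912*(2*G)) = 7*(1824*G) = 12768*G)
3412475/t(740) + 4742086/N = 3412475/((12768*740)) + 4742086/(-3373821) = 3412475/9448320 + 4742086*(-1/3373821) = 3412475*(1/9448320) - 4742086/3373821 = 682495/1889664 - 4742086/3373821 = -2219444411903/2125129362048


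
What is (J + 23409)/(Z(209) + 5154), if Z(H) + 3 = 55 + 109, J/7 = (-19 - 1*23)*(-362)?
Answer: 129837/5315 ≈ 24.428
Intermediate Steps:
J = 106428 (J = 7*((-19 - 1*23)*(-362)) = 7*((-19 - 23)*(-362)) = 7*(-42*(-362)) = 7*15204 = 106428)
Z(H) = 161 (Z(H) = -3 + (55 + 109) = -3 + 164 = 161)
(J + 23409)/(Z(209) + 5154) = (106428 + 23409)/(161 + 5154) = 129837/5315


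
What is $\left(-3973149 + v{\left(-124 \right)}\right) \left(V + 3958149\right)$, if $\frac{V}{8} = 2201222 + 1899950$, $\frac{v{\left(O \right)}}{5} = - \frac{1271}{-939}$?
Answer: $- \frac{137171567362243900}{939} \approx -1.4608 \cdot 10^{14}$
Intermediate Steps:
$v{\left(O \right)} = \frac{6355}{939}$ ($v{\left(O \right)} = 5 \left(- \frac{1271}{-939}\right) = 5 \left(\left(-1271\right) \left(- \frac{1}{939}\right)\right) = 5 \cdot \frac{1271}{939} = \frac{6355}{939}$)
$V = 32809376$ ($V = 8 \left(2201222 + 1899950\right) = 8 \cdot 4101172 = 32809376$)
$\left(-3973149 + v{\left(-124 \right)}\right) \left(V + 3958149\right) = \left(-3973149 + \frac{6355}{939}\right) \left(32809376 + 3958149\right) = \left(- \frac{3730780556}{939}\right) 36767525 = - \frac{137171567362243900}{939}$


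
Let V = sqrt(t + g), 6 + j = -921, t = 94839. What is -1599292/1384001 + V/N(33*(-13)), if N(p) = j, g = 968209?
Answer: -1599292/1384001 - 2*sqrt(265762)/927 ≈ -2.2678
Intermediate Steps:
j = -927 (j = -6 - 921 = -927)
N(p) = -927
V = 2*sqrt(265762) (V = sqrt(94839 + 968209) = sqrt(1063048) = 2*sqrt(265762) ≈ 1031.0)
-1599292/1384001 + V/N(33*(-13)) = -1599292/1384001 + (2*sqrt(265762))/(-927) = -1599292*1/1384001 + (2*sqrt(265762))*(-1/927) = -1599292/1384001 - 2*sqrt(265762)/927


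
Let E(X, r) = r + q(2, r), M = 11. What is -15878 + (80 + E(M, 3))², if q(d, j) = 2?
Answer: -8653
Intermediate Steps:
E(X, r) = 2 + r (E(X, r) = r + 2 = 2 + r)
-15878 + (80 + E(M, 3))² = -15878 + (80 + (2 + 3))² = -15878 + (80 + 5)² = -15878 + 85² = -15878 + 7225 = -8653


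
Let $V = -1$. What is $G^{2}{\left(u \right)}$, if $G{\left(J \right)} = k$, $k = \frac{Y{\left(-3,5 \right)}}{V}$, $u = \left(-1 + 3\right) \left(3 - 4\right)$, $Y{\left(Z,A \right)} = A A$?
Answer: $625$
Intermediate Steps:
$Y{\left(Z,A \right)} = A^{2}$
$u = -2$ ($u = 2 \left(-1\right) = -2$)
$k = -25$ ($k = \frac{5^{2}}{-1} = 25 \left(-1\right) = -25$)
$G{\left(J \right)} = -25$
$G^{2}{\left(u \right)} = \left(-25\right)^{2} = 625$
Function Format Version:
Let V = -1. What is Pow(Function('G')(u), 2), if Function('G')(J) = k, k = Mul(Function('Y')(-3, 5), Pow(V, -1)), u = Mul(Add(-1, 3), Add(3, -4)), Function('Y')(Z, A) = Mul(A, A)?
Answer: 625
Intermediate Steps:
Function('Y')(Z, A) = Pow(A, 2)
u = -2 (u = Mul(2, -1) = -2)
k = -25 (k = Mul(Pow(5, 2), Pow(-1, -1)) = Mul(25, -1) = -25)
Function('G')(J) = -25
Pow(Function('G')(u), 2) = Pow(-25, 2) = 625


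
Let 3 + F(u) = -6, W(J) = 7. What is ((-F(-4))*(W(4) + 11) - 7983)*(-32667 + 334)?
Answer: 252876393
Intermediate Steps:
F(u) = -9 (F(u) = -3 - 6 = -9)
((-F(-4))*(W(4) + 11) - 7983)*(-32667 + 334) = ((-1*(-9))*(7 + 11) - 7983)*(-32667 + 334) = (9*18 - 7983)*(-32333) = (162 - 7983)*(-32333) = -7821*(-32333) = 252876393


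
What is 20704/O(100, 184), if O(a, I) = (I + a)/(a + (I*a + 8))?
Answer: 95797408/71 ≈ 1.3493e+6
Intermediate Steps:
O(a, I) = (I + a)/(8 + a + I*a) (O(a, I) = (I + a)/(a + (8 + I*a)) = (I + a)/(8 + a + I*a))
20704/O(100, 184) = 20704/(((184 + 100)/(8 + 100 + 184*100))) = 20704/((284/(8 + 100 + 18400))) = 20704/((284/18508)) = 20704/(((1/18508)*284)) = 20704/(71/4627) = 20704*(4627/71) = 95797408/71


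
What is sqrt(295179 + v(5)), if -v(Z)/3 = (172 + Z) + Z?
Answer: 3*sqrt(32737) ≈ 542.80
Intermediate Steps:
v(Z) = -516 - 6*Z (v(Z) = -3*((172 + Z) + Z) = -3*(172 + 2*Z) = -516 - 6*Z)
sqrt(295179 + v(5)) = sqrt(295179 + (-516 - 6*5)) = sqrt(295179 + (-516 - 30)) = sqrt(295179 - 546) = sqrt(294633) = 3*sqrt(32737)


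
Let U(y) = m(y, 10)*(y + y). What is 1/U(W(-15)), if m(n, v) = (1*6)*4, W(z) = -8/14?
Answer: -7/192 ≈ -0.036458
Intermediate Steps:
W(z) = -4/7 (W(z) = -8*1/14 = -4/7)
m(n, v) = 24 (m(n, v) = 6*4 = 24)
U(y) = 48*y (U(y) = 24*(y + y) = 24*(2*y) = 48*y)
1/U(W(-15)) = 1/(48*(-4/7)) = 1/(-192/7) = -7/192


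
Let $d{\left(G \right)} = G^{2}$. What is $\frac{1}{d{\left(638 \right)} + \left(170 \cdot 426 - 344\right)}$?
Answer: $\frac{1}{479120} \approx 2.0872 \cdot 10^{-6}$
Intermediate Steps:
$\frac{1}{d{\left(638 \right)} + \left(170 \cdot 426 - 344\right)} = \frac{1}{638^{2} + \left(170 \cdot 426 - 344\right)} = \frac{1}{407044 + \left(72420 - 344\right)} = \frac{1}{407044 + 72076} = \frac{1}{479120}$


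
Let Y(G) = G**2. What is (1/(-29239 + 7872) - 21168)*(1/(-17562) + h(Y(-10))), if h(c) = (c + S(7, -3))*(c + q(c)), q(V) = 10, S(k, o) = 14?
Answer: -99608152531237703/375247254 ≈ -2.6545e+8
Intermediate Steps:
h(c) = (10 + c)*(14 + c) (h(c) = (c + 14)*(c + 10) = (14 + c)*(10 + c) = (10 + c)*(14 + c))
(1/(-29239 + 7872) - 21168)*(1/(-17562) + h(Y(-10))) = (1/(-29239 + 7872) - 21168)*(1/(-17562) + (140 + ((-10)**2)**2 + 24*(-10)**2)) = (1/(-21367) - 21168)*(-1/17562 + (140 + 100**2 + 24*100)) = (-1/21367 - 21168)*(-1/17562 + (140 + 10000 + 2400)) = -452296657*(-1/17562 + 12540)/21367 = -452296657/21367*220227479/17562 = -99608152531237703/375247254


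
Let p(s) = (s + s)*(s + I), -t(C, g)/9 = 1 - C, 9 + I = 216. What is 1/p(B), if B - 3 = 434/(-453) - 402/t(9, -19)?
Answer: -182408/262859571 ≈ -0.00069394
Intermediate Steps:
I = 207 (I = -9 + 216 = 207)
t(C, g) = -9 + 9*C (t(C, g) = -9*(1 - C) = -9 + 9*C)
B = -2139/604 (B = 3 + (434/(-453) - 402/(-9 + 9*9)) = 3 + (434*(-1/453) - 402/(-9 + 81)) = 3 + (-434/453 - 402/72) = 3 + (-434/453 - 402*1/72) = 3 + (-434/453 - 67/12) = 3 - 3951/604 = -2139/604 ≈ -3.5414)
p(s) = 2*s*(207 + s) (p(s) = (s + s)*(s + 207) = (2*s)*(207 + s) = 2*s*(207 + s))
1/p(B) = 1/(2*(-2139/604)*(207 - 2139/604)) = 1/(2*(-2139/604)*(122889/604)) = 1/(-262859571/182408) = -182408/262859571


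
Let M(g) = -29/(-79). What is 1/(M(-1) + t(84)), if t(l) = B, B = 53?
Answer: 79/4216 ≈ 0.018738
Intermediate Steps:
t(l) = 53
M(g) = 29/79 (M(g) = -29*(-1/79) = 29/79)
1/(M(-1) + t(84)) = 1/(29/79 + 53) = 1/(4216/79) = 79/4216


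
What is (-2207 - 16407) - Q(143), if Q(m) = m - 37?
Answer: -18720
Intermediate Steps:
Q(m) = -37 + m
(-2207 - 16407) - Q(143) = (-2207 - 16407) - (-37 + 143) = -18614 - 1*106 = -18614 - 106 = -18720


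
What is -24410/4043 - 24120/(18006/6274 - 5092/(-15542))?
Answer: -25043575689226/3317350231 ≈ -7549.3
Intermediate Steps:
-24410/4043 - 24120/(18006/6274 - 5092/(-15542)) = -24410*1/4043 - 24120/(18006*(1/6274) - 5092*(-1/15542)) = -24410/4043 - 24120/(9003/3137 + 134/409) = -24410/4043 - 24120/4102585/1283033 = -24410/4043 - 24120*1283033/4102585 = -24410/4043 - 6189351192/820517 = -25043575689226/3317350231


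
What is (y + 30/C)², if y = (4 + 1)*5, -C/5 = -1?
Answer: 961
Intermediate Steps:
C = 5 (C = -5*(-1) = 5)
y = 25 (y = 5*5 = 25)
(y + 30/C)² = (25 + 30/5)² = (25 + 30*(⅕))² = (25 + 6)² = 31² = 961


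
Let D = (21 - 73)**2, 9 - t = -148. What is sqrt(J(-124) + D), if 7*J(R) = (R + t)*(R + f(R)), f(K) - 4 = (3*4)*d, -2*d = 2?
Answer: 2*sqrt(25501)/7 ≈ 45.626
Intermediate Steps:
t = 157 (t = 9 - 1*(-148) = 9 + 148 = 157)
d = -1 (d = -1/2*2 = -1)
f(K) = -8 (f(K) = 4 + (3*4)*(-1) = 4 + 12*(-1) = 4 - 12 = -8)
J(R) = (-8 + R)*(157 + R)/7 (J(R) = ((R + 157)*(R - 8))/7 = ((157 + R)*(-8 + R))/7 = ((-8 + R)*(157 + R))/7 = (-8 + R)*(157 + R)/7)
D = 2704 (D = (-52)**2 = 2704)
sqrt(J(-124) + D) = sqrt((-1256/7 + (1/7)*(-124)**2 + (149/7)*(-124)) + 2704) = sqrt((-1256/7 + (1/7)*15376 - 18476/7) + 2704) = sqrt((-1256/7 + 15376/7 - 18476/7) + 2704) = sqrt(-4356/7 + 2704) = sqrt(14572/7) = 2*sqrt(25501)/7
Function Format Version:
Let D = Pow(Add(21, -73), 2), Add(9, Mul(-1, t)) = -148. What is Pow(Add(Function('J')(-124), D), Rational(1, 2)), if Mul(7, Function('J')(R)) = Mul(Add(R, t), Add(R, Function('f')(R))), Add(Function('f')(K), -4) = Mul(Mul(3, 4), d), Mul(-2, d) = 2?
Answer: Mul(Rational(2, 7), Pow(25501, Rational(1, 2))) ≈ 45.626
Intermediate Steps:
t = 157 (t = Add(9, Mul(-1, -148)) = Add(9, 148) = 157)
d = -1 (d = Mul(Rational(-1, 2), 2) = -1)
Function('f')(K) = -8 (Function('f')(K) = Add(4, Mul(Mul(3, 4), -1)) = Add(4, Mul(12, -1)) = Add(4, -12) = -8)
Function('J')(R) = Mul(Rational(1, 7), Add(-8, R), Add(157, R)) (Function('J')(R) = Mul(Rational(1, 7), Mul(Add(R, 157), Add(R, -8))) = Mul(Rational(1, 7), Mul(Add(157, R), Add(-8, R))) = Mul(Rational(1, 7), Mul(Add(-8, R), Add(157, R))) = Mul(Rational(1, 7), Add(-8, R), Add(157, R)))
D = 2704 (D = Pow(-52, 2) = 2704)
Pow(Add(Function('J')(-124), D), Rational(1, 2)) = Pow(Add(Add(Rational(-1256, 7), Mul(Rational(1, 7), Pow(-124, 2)), Mul(Rational(149, 7), -124)), 2704), Rational(1, 2)) = Pow(Add(Add(Rational(-1256, 7), Mul(Rational(1, 7), 15376), Rational(-18476, 7)), 2704), Rational(1, 2)) = Pow(Add(Add(Rational(-1256, 7), Rational(15376, 7), Rational(-18476, 7)), 2704), Rational(1, 2)) = Pow(Add(Rational(-4356, 7), 2704), Rational(1, 2)) = Pow(Rational(14572, 7), Rational(1, 2)) = Mul(Rational(2, 7), Pow(25501, Rational(1, 2)))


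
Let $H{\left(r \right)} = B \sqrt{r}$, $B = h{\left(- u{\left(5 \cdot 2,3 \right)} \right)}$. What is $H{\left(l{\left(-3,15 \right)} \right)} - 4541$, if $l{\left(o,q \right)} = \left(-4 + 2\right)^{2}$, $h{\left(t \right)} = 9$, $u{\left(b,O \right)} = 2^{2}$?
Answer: $-4523$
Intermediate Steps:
$u{\left(b,O \right)} = 4$
$B = 9$
$l{\left(o,q \right)} = 4$ ($l{\left(o,q \right)} = \left(-2\right)^{2} = 4$)
$H{\left(r \right)} = 9 \sqrt{r}$
$H{\left(l{\left(-3,15 \right)} \right)} - 4541 = 9 \sqrt{4} - 4541 = 9 \cdot 2 - 4541 = 18 - 4541 = -4523$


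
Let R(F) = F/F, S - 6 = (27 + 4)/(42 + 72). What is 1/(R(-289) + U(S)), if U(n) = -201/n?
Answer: -715/22199 ≈ -0.032209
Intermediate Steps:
S = 715/114 (S = 6 + (27 + 4)/(42 + 72) = 6 + 31/114 = 715/114 ≈ 6.2719)
R(F) = 1
1/(R(-289) + U(S)) = 1/(1 - 201/715/114) = 1/(1 - 201*114/715) = 1/(1 - 22914/715) = 1/(-22199/715) = -715/22199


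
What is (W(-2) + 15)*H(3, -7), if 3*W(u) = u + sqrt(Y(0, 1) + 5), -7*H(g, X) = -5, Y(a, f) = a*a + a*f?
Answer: 215/21 + 5*sqrt(5)/21 ≈ 10.770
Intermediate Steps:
Y(a, f) = a**2 + a*f
H(g, X) = 5/7 (H(g, X) = -1/7*(-5) = 5/7)
W(u) = u/3 + sqrt(5)/3 (W(u) = (u + sqrt(0*(0 + 1) + 5))/3 = (u + sqrt(0*1 + 5))/3 = (u + sqrt(0 + 5))/3 = (u + sqrt(5))/3 = u/3 + sqrt(5)/3)
(W(-2) + 15)*H(3, -7) = (((1/3)*(-2) + sqrt(5)/3) + 15)*(5/7) = ((-2/3 + sqrt(5)/3) + 15)*(5/7) = (43/3 + sqrt(5)/3)*(5/7) = 215/21 + 5*sqrt(5)/21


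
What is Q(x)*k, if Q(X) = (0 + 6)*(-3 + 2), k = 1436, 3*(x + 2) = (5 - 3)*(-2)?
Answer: -8616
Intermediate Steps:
x = -10/3 (x = -2 + ((5 - 3)*(-2))/3 = -2 + (2*(-2))/3 = -2 + (⅓)*(-4) = -2 - 4/3 = -10/3 ≈ -3.3333)
Q(X) = -6 (Q(X) = 6*(-1) = -6)
Q(x)*k = -6*1436 = -8616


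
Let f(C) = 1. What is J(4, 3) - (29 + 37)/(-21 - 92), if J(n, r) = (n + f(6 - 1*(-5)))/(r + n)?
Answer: 1027/791 ≈ 1.2984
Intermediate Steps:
J(n, r) = (1 + n)/(n + r) (J(n, r) = (n + 1)/(r + n) = (1 + n)/(n + r))
J(4, 3) - (29 + 37)/(-21 - 92) = (1 + 4)/(4 + 3) - (29 + 37)/(-21 - 92) = 5/7 - 66/(-113) = (⅐)*5 - 66*(-1)/113 = 5/7 - 1*(-66/113) = 5/7 + 66/113 = 1027/791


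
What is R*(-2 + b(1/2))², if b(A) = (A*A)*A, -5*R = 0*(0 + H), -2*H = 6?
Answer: 0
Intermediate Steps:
H = -3 (H = -½*6 = -3)
R = 0 (R = -0*(0 - 3) = -0*(-3) = -⅕*0 = 0)
b(A) = A³ (b(A) = A²*A = A³)
R*(-2 + b(1/2))² = 0*(-2 + (1/2)³)² = 0*(-2 + (1*(½))³)² = 0*(-2 + (½)³)² = 0*(-2 + ⅛)² = 0*(-15/8)² = 0*(225/64) = 0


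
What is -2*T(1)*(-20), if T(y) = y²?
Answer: 40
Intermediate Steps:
-2*T(1)*(-20) = -2*1²*(-20) = -2*1*(-20) = -2*(-20) = 40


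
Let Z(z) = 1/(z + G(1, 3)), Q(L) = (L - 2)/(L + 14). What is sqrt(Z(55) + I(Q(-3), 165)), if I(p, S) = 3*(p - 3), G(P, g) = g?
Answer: I*sqrt(4211438)/638 ≈ 3.2166*I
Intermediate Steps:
Q(L) = (-2 + L)/(14 + L)
I(p, S) = -9 + 3*p (I(p, S) = 3*(-3 + p) = -9 + 3*p)
Z(z) = 1/(3 + z) (Z(z) = 1/(z + 3) = 1/(3 + z))
sqrt(Z(55) + I(Q(-3), 165)) = sqrt(1/(3 + 55) + (-9 + 3*((-2 - 3)/(14 - 3)))) = sqrt(1/58 + (-9 + 3*(-5/11))) = sqrt(1/58 + (-9 - 15/11)) = sqrt(1/58 - 114/11) = sqrt(-6601/638) = I*sqrt(4211438)/638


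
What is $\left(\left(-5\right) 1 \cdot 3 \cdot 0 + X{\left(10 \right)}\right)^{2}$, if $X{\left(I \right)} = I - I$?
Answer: $0$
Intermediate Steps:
$X{\left(I \right)} = 0$
$\left(\left(-5\right) 1 \cdot 3 \cdot 0 + X{\left(10 \right)}\right)^{2} = \left(\left(-5\right) 1 \cdot 3 \cdot 0 + 0\right)^{2} = \left(\left(-5\right) 3 \cdot 0 + 0\right)^{2} = \left(\left(-15\right) 0 + 0\right)^{2} = \left(0 + 0\right)^{2} = 0^{2} = 0$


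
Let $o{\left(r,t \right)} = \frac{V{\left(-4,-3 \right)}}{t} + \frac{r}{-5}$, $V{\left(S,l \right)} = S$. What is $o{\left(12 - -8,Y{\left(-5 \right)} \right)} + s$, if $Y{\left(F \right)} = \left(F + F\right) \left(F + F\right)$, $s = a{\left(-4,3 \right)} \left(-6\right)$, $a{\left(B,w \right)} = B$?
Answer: $\frac{499}{25} \approx 19.96$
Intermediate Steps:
$s = 24$ ($s = \left(-4\right) \left(-6\right) = 24$)
$Y{\left(F \right)} = 4 F^{2}$ ($Y{\left(F \right)} = 2 F 2 F = 4 F^{2}$)
$o{\left(r,t \right)} = - \frac{4}{t} - \frac{r}{5}$ ($o{\left(r,t \right)} = - \frac{4}{t} + \frac{r}{-5} = - \frac{4}{t} + r \left(- \frac{1}{5}\right) = - \frac{4}{t} - \frac{r}{5}$)
$o{\left(12 - -8,Y{\left(-5 \right)} \right)} + s = \left(- \frac{4}{4 \left(-5\right)^{2}} - \frac{12 - -8}{5}\right) + 24 = \left(- \frac{4}{4 \cdot 25} - \frac{12 + 8}{5}\right) + 24 = \left(- \frac{4}{100} - 4\right) + 24 = \left(\left(-4\right) \frac{1}{100} - 4\right) + 24 = \left(- \frac{1}{25} - 4\right) + 24 = - \frac{101}{25} + 24 = \frac{499}{25}$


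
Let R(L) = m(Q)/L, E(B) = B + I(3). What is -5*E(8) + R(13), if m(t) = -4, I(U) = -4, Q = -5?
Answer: -264/13 ≈ -20.308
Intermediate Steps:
E(B) = -4 + B (E(B) = B - 4 = -4 + B)
R(L) = -4/L
-5*E(8) + R(13) = -5*(-4 + 8) - 4/13 = -5*4 - 4*1/13 = -20 - 4/13 = -264/13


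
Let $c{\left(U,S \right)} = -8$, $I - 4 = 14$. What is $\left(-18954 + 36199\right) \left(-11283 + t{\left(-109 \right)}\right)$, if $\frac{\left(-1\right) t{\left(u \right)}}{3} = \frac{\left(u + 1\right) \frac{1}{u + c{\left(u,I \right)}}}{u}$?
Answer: $- \frac{275712628875}{1417} \approx -1.9457 \cdot 10^{8}$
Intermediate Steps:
$I = 18$ ($I = 4 + 14 = 18$)
$t{\left(u \right)} = - \frac{3 \left(1 + u\right)}{u \left(-8 + u\right)}$ ($t{\left(u \right)} = - 3 \frac{\left(u + 1\right) \frac{1}{u - 8}}{u} = - 3 \frac{\left(1 + u\right) \frac{1}{-8 + u}}{u} = - 3 \frac{\frac{1}{-8 + u} \left(1 + u\right)}{u} = - 3 \frac{1 + u}{u \left(-8 + u\right)} = - \frac{3 \left(1 + u\right)}{u \left(-8 + u\right)}$)
$\left(-18954 + 36199\right) \left(-11283 + t{\left(-109 \right)}\right) = \left(-18954 + 36199\right) \left(-11283 + \frac{3 \left(-1 - -109\right)}{\left(-109\right) \left(-8 - 109\right)}\right) = 17245 \left(-11283 + 3 \left(- \frac{1}{109}\right) \frac{1}{-117} \left(-1 + 109\right)\right) = 17245 \left(-11283 + 3 \left(- \frac{1}{109}\right) \left(- \frac{1}{117}\right) 108\right) = 17245 \left(-11283 + \frac{36}{1417}\right) = 17245 \left(- \frac{15987975}{1417}\right) = - \frac{275712628875}{1417}$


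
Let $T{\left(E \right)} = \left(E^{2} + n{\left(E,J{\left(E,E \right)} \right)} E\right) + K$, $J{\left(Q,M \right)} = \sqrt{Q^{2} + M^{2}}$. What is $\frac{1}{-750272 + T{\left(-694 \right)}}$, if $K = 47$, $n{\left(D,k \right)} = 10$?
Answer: $- \frac{1}{275529} \approx -3.6294 \cdot 10^{-6}$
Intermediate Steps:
$J{\left(Q,M \right)} = \sqrt{M^{2} + Q^{2}}$
$T{\left(E \right)} = 47 + E^{2} + 10 E$ ($T{\left(E \right)} = \left(E^{2} + 10 E\right) + 47 = 47 + E^{2} + 10 E$)
$\frac{1}{-750272 + T{\left(-694 \right)}} = \frac{1}{-750272 + \left(47 + \left(-694\right)^{2} + 10 \left(-694\right)\right)} = \frac{1}{-750272 + \left(47 + 481636 - 6940\right)} = \frac{1}{-750272 + 474743} = \frac{1}{-275529} = - \frac{1}{275529}$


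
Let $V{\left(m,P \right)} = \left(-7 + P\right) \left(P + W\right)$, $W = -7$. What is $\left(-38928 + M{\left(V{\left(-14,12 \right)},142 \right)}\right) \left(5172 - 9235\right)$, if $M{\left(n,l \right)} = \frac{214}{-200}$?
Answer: $\frac{15816881141}{100} \approx 1.5817 \cdot 10^{8}$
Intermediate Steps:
$V{\left(m,P \right)} = \left(-7 + P\right)^{2}$ ($V{\left(m,P \right)} = \left(-7 + P\right) \left(P - 7\right) = \left(-7 + P\right) \left(-7 + P\right) = \left(-7 + P\right)^{2}$)
$M{\left(n,l \right)} = - \frac{107}{100}$ ($M{\left(n,l \right)} = 214 \left(- \frac{1}{200}\right) = - \frac{107}{100}$)
$\left(-38928 + M{\left(V{\left(-14,12 \right)},142 \right)}\right) \left(5172 - 9235\right) = \left(-38928 - \frac{107}{100}\right) \left(5172 - 9235\right) = \left(- \frac{3892907}{100}\right) \left(-4063\right) = \frac{15816881141}{100}$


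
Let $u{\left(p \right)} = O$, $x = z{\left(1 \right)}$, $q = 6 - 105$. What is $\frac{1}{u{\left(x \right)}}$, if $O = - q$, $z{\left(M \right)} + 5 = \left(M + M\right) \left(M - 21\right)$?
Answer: $\frac{1}{99} \approx 0.010101$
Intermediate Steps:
$z{\left(M \right)} = -5 + 2 M \left(-21 + M\right)$ ($z{\left(M \right)} = -5 + \left(M + M\right) \left(M - 21\right) = -5 + 2 M \left(-21 + M\right)$)
$q = -99$ ($q = 6 - 105 = -99$)
$x = -45$ ($x = -5 - 42 + 2 \cdot 1^{2} = -5 - 42 + 2 \cdot 1 = -5 - 42 + 2 = -45$)
$O = 99$ ($O = \left(-1\right) \left(-99\right) = 99$)
$u{\left(p \right)} = 99$
$\frac{1}{u{\left(x \right)}} = \frac{1}{99}$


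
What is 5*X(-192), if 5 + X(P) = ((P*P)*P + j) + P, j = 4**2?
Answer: -35390345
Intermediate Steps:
j = 16
X(P) = 11 + P + P**3 (X(P) = -5 + (((P*P)*P + 16) + P) = -5 + ((P**2*P + 16) + P) = -5 + ((P**3 + 16) + P) = -5 + ((16 + P**3) + P) = -5 + (16 + P + P**3) = 11 + P + P**3)
5*X(-192) = 5*(11 - 192 + (-192)**3) = 5*(11 - 192 - 7077888) = 5*(-7078069) = -35390345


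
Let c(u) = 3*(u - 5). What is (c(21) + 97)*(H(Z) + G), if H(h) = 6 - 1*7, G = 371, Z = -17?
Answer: 53650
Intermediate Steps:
c(u) = -15 + 3*u (c(u) = 3*(-5 + u) = -15 + 3*u)
H(h) = -1 (H(h) = 6 - 7 = -1)
(c(21) + 97)*(H(Z) + G) = ((-15 + 3*21) + 97)*(-1 + 371) = ((-15 + 63) + 97)*370 = (48 + 97)*370 = 145*370 = 53650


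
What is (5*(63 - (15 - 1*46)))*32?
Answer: 15040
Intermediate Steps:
(5*(63 - (15 - 1*46)))*32 = (5*(63 - (15 - 46)))*32 = (5*(63 - 1*(-31)))*32 = (5*(63 + 31))*32 = (5*94)*32 = 470*32 = 15040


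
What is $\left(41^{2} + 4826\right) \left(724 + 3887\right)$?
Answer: $30003777$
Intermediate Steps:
$\left(41^{2} + 4826\right) \left(724 + 3887\right) = \left(1681 + 4826\right) 4611 = 6507 \cdot 4611 = 30003777$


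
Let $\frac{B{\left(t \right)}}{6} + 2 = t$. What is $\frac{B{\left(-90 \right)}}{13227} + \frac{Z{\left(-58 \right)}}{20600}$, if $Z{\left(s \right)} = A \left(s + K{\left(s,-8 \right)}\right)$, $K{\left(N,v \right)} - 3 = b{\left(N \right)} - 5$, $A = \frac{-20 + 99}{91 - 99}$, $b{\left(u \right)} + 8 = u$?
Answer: $\frac{6781993}{363301600} \approx 0.018668$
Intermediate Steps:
$b{\left(u \right)} = -8 + u$
$B{\left(t \right)} = -12 + 6 t$
$A = - \frac{79}{8}$ ($A = \frac{79}{-8} = 79 \left(- \frac{1}{8}\right) = - \frac{79}{8} \approx -9.875$)
$K{\left(N,v \right)} = -10 + N$ ($K{\left(N,v \right)} = 3 + \left(\left(-8 + N\right) - 5\right) = 3 + \left(-13 + N\right) = -10 + N$)
$Z{\left(s \right)} = \frac{395}{4} - \frac{79 s}{4}$ ($Z{\left(s \right)} = - \frac{79 \left(s + \left(-10 + s\right)\right)}{8} = - \frac{79 \left(-10 + 2 s\right)}{8} = \frac{395}{4} - \frac{79 s}{4}$)
$\frac{B{\left(-90 \right)}}{13227} + \frac{Z{\left(-58 \right)}}{20600} = \frac{-12 + 6 \left(-90\right)}{13227} + \frac{\frac{395}{4} - - \frac{2291}{2}}{20600} = \left(-12 - 540\right) \frac{1}{13227} + \left(\frac{395}{4} + \frac{2291}{2}\right) \frac{1}{20600} = \left(-552\right) \frac{1}{13227} + \frac{4977}{4} \cdot \frac{1}{20600} = - \frac{184}{4409} + \frac{4977}{82400} = \frac{6781993}{363301600}$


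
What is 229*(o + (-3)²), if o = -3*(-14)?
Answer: 11679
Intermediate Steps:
o = 42
229*(o + (-3)²) = 229*(42 + (-3)²) = 229*(42 + 9) = 229*51 = 11679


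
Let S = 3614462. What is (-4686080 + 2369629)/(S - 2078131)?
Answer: -2316451/1536331 ≈ -1.5078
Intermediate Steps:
(-4686080 + 2369629)/(S - 2078131) = (-4686080 + 2369629)/(3614462 - 2078131) = -2316451/1536331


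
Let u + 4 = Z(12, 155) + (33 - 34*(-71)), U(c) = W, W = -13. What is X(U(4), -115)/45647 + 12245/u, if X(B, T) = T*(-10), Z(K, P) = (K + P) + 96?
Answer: 562059415/123520782 ≈ 4.5503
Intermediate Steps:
Z(K, P) = 96 + K + P
U(c) = -13
u = 2706 (u = -4 + ((96 + 12 + 155) + (33 - 34*(-71))) = -4 + (263 + (33 + 2414)) = -4 + (263 + 2447) = -4 + 2710 = 2706)
X(B, T) = -10*T
X(U(4), -115)/45647 + 12245/u = -10*(-115)/45647 + 12245/2706 = 1150*(1/45647) + 12245*(1/2706) = 1150/45647 + 12245/2706 = 562059415/123520782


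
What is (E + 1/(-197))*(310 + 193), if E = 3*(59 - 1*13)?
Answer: 13674055/197 ≈ 69412.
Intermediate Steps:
E = 138 (E = 3*(59 - 13) = 3*46 = 138)
(E + 1/(-197))*(310 + 193) = (138 + 1/(-197))*(310 + 193) = (138 - 1/197)*503 = (27185/197)*503 = 13674055/197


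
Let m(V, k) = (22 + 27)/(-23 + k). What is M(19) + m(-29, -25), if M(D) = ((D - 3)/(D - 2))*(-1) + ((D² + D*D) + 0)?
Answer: 587551/816 ≈ 720.04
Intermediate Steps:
M(D) = 2*D² - (-3 + D)/(-2 + D) (M(D) = ((-3 + D)/(-2 + D))*(-1) + ((D² + D²) + 0) = ((-3 + D)/(-2 + D))*(-1) + (2*D² + 0) = -(-3 + D)/(-2 + D) + 2*D² = 2*D² - (-3 + D)/(-2 + D))
m(V, k) = 49/(-23 + k)
M(19) + m(-29, -25) = (3 - 1*19 - 4*19² + 2*19³)/(-2 + 19) + 49/(-23 - 25) = (3 - 19 - 4*361 + 2*6859)/17 + 49/(-48) = (3 - 19 - 1444 + 13718)/17 + 49*(-1/48) = (1/17)*12258 - 49/48 = 12258/17 - 49/48 = 587551/816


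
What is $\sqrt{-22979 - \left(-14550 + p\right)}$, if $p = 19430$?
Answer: $i \sqrt{27859} \approx 166.91 i$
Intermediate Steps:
$\sqrt{-22979 - \left(-14550 + p\right)} = \sqrt{-22979 + \left(14550 - 19430\right)} = \sqrt{-22979 - 4880} = \sqrt{-27859} = i \sqrt{27859}$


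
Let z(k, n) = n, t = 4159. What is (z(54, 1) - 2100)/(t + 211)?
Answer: -2099/4370 ≈ -0.48032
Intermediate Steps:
(z(54, 1) - 2100)/(t + 211) = (1 - 2100)/(4159 + 211) = -2099/4370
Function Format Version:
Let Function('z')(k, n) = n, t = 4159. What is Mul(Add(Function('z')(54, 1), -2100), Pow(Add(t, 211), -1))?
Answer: Rational(-2099, 4370) ≈ -0.48032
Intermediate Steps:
Mul(Add(Function('z')(54, 1), -2100), Pow(Add(t, 211), -1)) = Mul(Add(1, -2100), Pow(Add(4159, 211), -1)) = Mul(-2099, Pow(4370, -1)) = Mul(-2099, Rational(1, 4370)) = Rational(-2099, 4370)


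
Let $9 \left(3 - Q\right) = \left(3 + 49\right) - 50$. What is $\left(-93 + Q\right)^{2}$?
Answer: $\frac{659344}{81} \approx 8140.0$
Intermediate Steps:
$Q = \frac{25}{9}$ ($Q = 3 - \frac{\left(3 + 49\right) - 50}{9} = 3 - \frac{52 - 50}{9} = 3 - \frac{2}{9} = \frac{25}{9} \approx 2.7778$)
$\left(-93 + Q\right)^{2} = \left(-93 + \frac{25}{9}\right)^{2} = \left(- \frac{812}{9}\right)^{2} = \frac{659344}{81}$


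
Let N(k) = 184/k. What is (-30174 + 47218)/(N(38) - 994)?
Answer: -161918/9397 ≈ -17.231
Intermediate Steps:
(-30174 + 47218)/(N(38) - 994) = (-30174 + 47218)/(184/38 - 994) = 17044/(184*(1/38) - 994) = 17044/(92/19 - 994) = 17044/(-18794/19) = 17044*(-19/18794) = -161918/9397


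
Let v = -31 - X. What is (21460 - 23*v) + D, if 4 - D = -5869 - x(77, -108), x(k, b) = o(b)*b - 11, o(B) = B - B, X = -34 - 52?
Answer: 26057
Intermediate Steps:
X = -86
o(B) = 0
v = 55 (v = -31 - 1*(-86) = -31 + 86 = 55)
x(k, b) = -11 (x(k, b) = 0*b - 11 = 0 - 11 = -11)
D = 5862 (D = 4 - (-5869 - 1*(-11)) = 4 - (-5869 + 11) = 4 - 1*(-5858) = 4 + 5858 = 5862)
(21460 - 23*v) + D = (21460 - 23*55) + 5862 = (21460 - 1265) + 5862 = 20195 + 5862 = 26057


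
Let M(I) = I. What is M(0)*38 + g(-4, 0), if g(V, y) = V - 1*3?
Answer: -7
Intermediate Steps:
g(V, y) = -3 + V (g(V, y) = V - 3 = -3 + V)
M(0)*38 + g(-4, 0) = 0*38 + (-3 - 4) = 0 - 7 = -7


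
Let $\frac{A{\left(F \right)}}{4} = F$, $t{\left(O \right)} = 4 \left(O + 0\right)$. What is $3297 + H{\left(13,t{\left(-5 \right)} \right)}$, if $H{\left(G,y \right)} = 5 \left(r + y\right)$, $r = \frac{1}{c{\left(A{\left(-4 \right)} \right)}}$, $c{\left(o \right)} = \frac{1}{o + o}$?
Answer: $3037$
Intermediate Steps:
$t{\left(O \right)} = 4 O$
$A{\left(F \right)} = 4 F$
$c{\left(o \right)} = \frac{1}{2 o}$
$r = -32$ ($r = \frac{1}{\frac{1}{2} \frac{1}{4 \left(-4\right)}} = \frac{1}{\frac{1}{2} \frac{1}{-16}} = \frac{1}{\frac{1}{2} \left(- \frac{1}{16}\right)} = \frac{1}{- \frac{1}{32}} = -32$)
$H{\left(G,y \right)} = -160 + 5 y$ ($H{\left(G,y \right)} = 5 \left(-32 + y\right) = -160 + 5 y$)
$3297 + H{\left(13,t{\left(-5 \right)} \right)} = 3297 - \left(160 - 5 \cdot 4 \left(-5\right)\right) = 3297 + \left(-160 + 5 \left(-20\right)\right) = 3297 - 260 = 3037$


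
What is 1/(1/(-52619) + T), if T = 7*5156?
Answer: 52619/1899124947 ≈ 2.7707e-5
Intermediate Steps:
T = 36092
1/(1/(-52619) + T) = 1/(1/(-52619) + 36092) = 1/(-1/52619 + 36092) = 1/(1899124947/52619) = 52619/1899124947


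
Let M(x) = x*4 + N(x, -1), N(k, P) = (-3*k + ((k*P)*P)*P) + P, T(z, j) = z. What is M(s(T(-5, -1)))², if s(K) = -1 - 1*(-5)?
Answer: 1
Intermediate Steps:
s(K) = 4 (s(K) = -1 + 5 = 4)
N(k, P) = P - 3*k + k*P³ (N(k, P) = (-3*k + ((P*k)*P)*P) + P = (-3*k + (k*P²)*P) + P = (-3*k + k*P³) + P = P - 3*k + k*P³)
M(x) = -1 (M(x) = x*4 + (-1 - 3*x + x*(-1)³) = 4*x + (-1 - 3*x + x*(-1)) = 4*x + (-1 - 3*x - x) = 4*x + (-1 - 4*x) = -1)
M(s(T(-5, -1)))² = (-1)² = 1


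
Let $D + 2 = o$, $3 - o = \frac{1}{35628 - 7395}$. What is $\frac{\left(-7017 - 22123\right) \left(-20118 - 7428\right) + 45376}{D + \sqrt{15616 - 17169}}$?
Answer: $\frac{639839892755589696}{1238696900641} - \frac{639862556395882824 i \sqrt{1553}}{1238696900641} \approx 5.1654 \cdot 10^{5} - 2.0357 \cdot 10^{7} i$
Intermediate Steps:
$o = \frac{84698}{28233}$ ($o = 3 - \frac{1}{35628 - 7395} = 3 - \frac{1}{28233} = \frac{84698}{28233} \approx 3.0$)
$D = \frac{28232}{28233}$ ($D = -2 + \frac{84698}{28233} = \frac{28232}{28233} \approx 0.99996$)
$\frac{\left(-7017 - 22123\right) \left(-20118 - 7428\right) + 45376}{D + \sqrt{15616 - 17169}} = \frac{\left(-7017 - 22123\right) \left(-20118 - 7428\right) + 45376}{\frac{28232}{28233} + \sqrt{15616 - 17169}} = \frac{\left(-29140\right) \left(-27546\right) + 45376}{\frac{28232}{28233} + \sqrt{-1553}} = \frac{802690440 + 45376}{\frac{28232}{28233} + i \sqrt{1553}} = \frac{802735816}{\frac{28232}{28233} + i \sqrt{1553}}$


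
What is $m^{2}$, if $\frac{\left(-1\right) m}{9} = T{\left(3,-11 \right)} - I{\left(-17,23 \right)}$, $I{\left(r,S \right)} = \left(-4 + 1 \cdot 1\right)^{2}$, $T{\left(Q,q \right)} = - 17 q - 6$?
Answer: $2396304$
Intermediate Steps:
$T{\left(Q,q \right)} = -6 - 17 q$
$I{\left(r,S \right)} = 9$ ($I{\left(r,S \right)} = \left(-4 + 1\right)^{2} = \left(-3\right)^{2} = 9$)
$m = -1548$ ($m = - 9 \left(\left(-6 - -187\right) - 9\right) = - 9 \left(\left(-6 + 187\right) - 9\right) = - 9 \left(181 - 9\right) = \left(-9\right) 172 = -1548$)
$m^{2} = \left(-1548\right)^{2} = 2396304$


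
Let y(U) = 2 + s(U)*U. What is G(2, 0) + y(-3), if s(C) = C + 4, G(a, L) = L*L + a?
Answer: 1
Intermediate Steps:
G(a, L) = a + L² (G(a, L) = L² + a = a + L²)
s(C) = 4 + C
y(U) = 2 + U*(4 + U) (y(U) = 2 + (4 + U)*U = 2 + U*(4 + U))
G(2, 0) + y(-3) = (2 + 0²) + (2 - 3*(4 - 3)) = (2 + 0) + (2 - 3*1) = 2 + (2 - 3) = 2 - 1 = 1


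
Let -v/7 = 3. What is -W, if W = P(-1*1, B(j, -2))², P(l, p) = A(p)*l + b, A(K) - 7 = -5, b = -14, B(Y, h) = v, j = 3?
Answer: -256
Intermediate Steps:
v = -21 (v = -7*3 = -21)
B(Y, h) = -21
A(K) = 2 (A(K) = 7 - 5 = 2)
P(l, p) = -14 + 2*l (P(l, p) = 2*l - 14 = -14 + 2*l)
W = 256 (W = (-14 + 2*(-1*1))² = (-14 + 2*(-1))² = (-14 - 2)² = (-16)² = 256)
-W = -1*256 = -256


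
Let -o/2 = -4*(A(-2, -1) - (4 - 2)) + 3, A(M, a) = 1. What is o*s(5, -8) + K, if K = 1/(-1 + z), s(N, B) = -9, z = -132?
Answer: 16757/133 ≈ 125.99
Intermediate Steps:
K = -1/133 (K = 1/(-1 - 132) = 1/(-133) = -1/133 ≈ -0.0075188)
o = -14 (o = -2*(-4*(1 - (4 - 2)) + 3) = -2*(-4*(1 - 1*2) + 3) = -2*(-4*(1 - 2) + 3) = -2*(-4*(-1) + 3) = -2*(4 + 3) = -2*7 = -14)
o*s(5, -8) + K = -14*(-9) - 1/133 = 126 - 1/133 = 16757/133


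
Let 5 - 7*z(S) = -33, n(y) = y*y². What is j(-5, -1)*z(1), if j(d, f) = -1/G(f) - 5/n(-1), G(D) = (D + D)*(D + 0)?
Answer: 171/7 ≈ 24.429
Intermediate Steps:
n(y) = y³
G(D) = 2*D² (G(D) = (2*D)*D = 2*D²)
z(S) = 38/7 (z(S) = 5/7 - ⅐*(-33) = 5/7 + 33/7 = 38/7)
j(d, f) = 5 - 1/(2*f²) (j(d, f) = -1/(2*f²) - 5/((-1)³) = -1/(2*f²) - 5/(-1) = -1/(2*f²) - 5*(-1) = -1/(2*f²) + 5 = 5 - 1/(2*f²))
j(-5, -1)*z(1) = (5 - ½/(-1)²)*(38/7) = (5 - ½*1)*(38/7) = (5 - ½)*(38/7) = (9/2)*(38/7) = 171/7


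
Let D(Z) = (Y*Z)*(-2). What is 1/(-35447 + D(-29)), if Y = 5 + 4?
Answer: -1/34925 ≈ -2.8633e-5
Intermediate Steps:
Y = 9
D(Z) = -18*Z (D(Z) = (9*Z)*(-2) = -18*Z)
1/(-35447 + D(-29)) = 1/(-35447 - 18*(-29)) = 1/(-35447 + 522) = 1/(-34925) = -1/34925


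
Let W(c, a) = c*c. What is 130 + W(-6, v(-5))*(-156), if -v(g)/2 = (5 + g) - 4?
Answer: -5486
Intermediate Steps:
v(g) = -2 - 2*g (v(g) = -2*((5 + g) - 4) = -2*(1 + g) = -2 - 2*g)
W(c, a) = c²
130 + W(-6, v(-5))*(-156) = 130 + (-6)²*(-156) = 130 + 36*(-156) = 130 - 5616 = -5486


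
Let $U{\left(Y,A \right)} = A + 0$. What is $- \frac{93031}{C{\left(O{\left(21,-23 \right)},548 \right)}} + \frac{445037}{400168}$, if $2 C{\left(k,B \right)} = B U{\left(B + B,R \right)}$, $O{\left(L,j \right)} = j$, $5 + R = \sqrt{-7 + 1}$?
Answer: $\frac{3063230489}{54823016} + \frac{3001 i \sqrt{6}}{274} \approx 55.875 + 26.828 i$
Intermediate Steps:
$R = -5 + i \sqrt{6}$ ($R = -5 + \sqrt{-7 + 1} = -5 + \sqrt{-6} = -5 + i \sqrt{6} \approx -5.0 + 2.4495 i$)
$U{\left(Y,A \right)} = A$
$C{\left(k,B \right)} = \frac{B \left(-5 + i \sqrt{6}\right)}{2}$
$- \frac{93031}{C{\left(O{\left(21,-23 \right)},548 \right)}} + \frac{445037}{400168} = - \frac{93031}{\frac{1}{2} \cdot 548 \left(-5 + i \sqrt{6}\right)} + \frac{445037}{400168} = - \frac{93031}{-1370 + 274 i \sqrt{6}} + 445037 \cdot \frac{1}{400168} = - \frac{93031}{-1370 + 274 i \sqrt{6}} + \frac{445037}{400168} = \frac{445037}{400168} - \frac{93031}{-1370 + 274 i \sqrt{6}}$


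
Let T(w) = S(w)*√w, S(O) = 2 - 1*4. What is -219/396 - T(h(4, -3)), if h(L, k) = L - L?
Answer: -73/132 ≈ -0.55303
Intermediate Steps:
S(O) = -2 (S(O) = 2 - 4 = -2)
h(L, k) = 0
T(w) = -2*√w
-219/396 - T(h(4, -3)) = -219/396 - (-2)*√0 = -219*1/396 - (-2)*0 = -73/132 - 1*0 = -73/132 + 0 = -73/132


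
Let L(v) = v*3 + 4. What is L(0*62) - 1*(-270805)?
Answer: 270809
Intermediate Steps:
L(v) = 4 + 3*v (L(v) = 3*v + 4 = 4 + 3*v)
L(0*62) - 1*(-270805) = (4 + 3*(0*62)) - 1*(-270805) = (4 + 3*0) + 270805 = (4 + 0) + 270805 = 4 + 270805 = 270809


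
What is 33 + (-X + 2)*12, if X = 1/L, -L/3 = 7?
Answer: 403/7 ≈ 57.571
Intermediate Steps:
L = -21 (L = -3*7 = -21)
X = -1/21 (X = 1/(-21) = -1/21 ≈ -0.047619)
33 + (-X + 2)*12 = 33 + (-1*(-1/21) + 2)*12 = 33 + (1/21 + 2)*12 = 33 + (43/21)*12 = 33 + 172/7 = 403/7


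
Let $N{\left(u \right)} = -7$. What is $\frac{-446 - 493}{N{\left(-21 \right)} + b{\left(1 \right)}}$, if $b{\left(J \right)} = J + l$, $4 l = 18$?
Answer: $626$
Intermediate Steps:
$l = \frac{9}{2}$ ($l = \frac{1}{4} \cdot 18 = \frac{9}{2} \approx 4.5$)
$b{\left(J \right)} = \frac{9}{2} + J$ ($b{\left(J \right)} = J + \frac{9}{2} = \frac{9}{2} + J$)
$\frac{-446 - 493}{N{\left(-21 \right)} + b{\left(1 \right)}} = \frac{-446 - 493}{-7 + \left(\frac{9}{2} + 1\right)} = - \frac{939}{-7 + \frac{11}{2}} = - \frac{939}{- \frac{3}{2}} = \left(-939\right) \left(- \frac{2}{3}\right) = 626$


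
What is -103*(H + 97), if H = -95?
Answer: -206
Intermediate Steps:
-103*(H + 97) = -103*(-95 + 97) = -103*2 = -206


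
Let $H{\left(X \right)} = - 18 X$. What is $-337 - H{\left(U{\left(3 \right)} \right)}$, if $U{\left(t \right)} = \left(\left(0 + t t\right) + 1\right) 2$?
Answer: $23$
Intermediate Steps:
$U{\left(t \right)} = 2 + 2 t^{2}$ ($U{\left(t \right)} = \left(\left(0 + t^{2}\right) + 1\right) 2 = \left(t^{2} + 1\right) 2 = \left(1 + t^{2}\right) 2 = 2 + 2 t^{2}$)
$-337 - H{\left(U{\left(3 \right)} \right)} = -337 - - 18 \left(2 + 2 \cdot 3^{2}\right) = -337 - - 18 \left(2 + 2 \cdot 9\right) = -337 - - 18 \left(2 + 18\right) = -337 - \left(-18\right) 20 = -337 - -360 = -337 + 360 = 23$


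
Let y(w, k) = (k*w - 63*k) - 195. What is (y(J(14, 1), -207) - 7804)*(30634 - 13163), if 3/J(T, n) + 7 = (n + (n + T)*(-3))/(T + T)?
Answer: 1787091119/20 ≈ 8.9354e+7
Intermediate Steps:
J(T, n) = 3/(-7 + (-3*T - 2*n)/(2*T)) (J(T, n) = 3/(-7 + (n + (n + T)*(-3))/(T + T)) = 3/(-7 + (n + (T + n)*(-3))/((2*T))) = 3/(-7 + (n + (-3*T - 3*n))*(1/(2*T))) = 3/(-7 + (-3*T - 2*n)*(1/(2*T))) = 3/(-7 + (-3*T - 2*n)/(2*T)))
y(w, k) = -195 - 63*k + k*w (y(w, k) = (-63*k + k*w) - 195 = -195 - 63*k + k*w)
(y(J(14, 1), -207) - 7804)*(30634 - 13163) = ((-195 - 63*(-207) - (-1242)*14/(2*1 + 17*14)) - 7804)*(30634 - 13163) = ((-195 + 13041 - (-1242)*14/(2 + 238)) - 7804)*17471 = ((-195 + 13041 - (-1242)*14/240) - 7804)*17471 = ((-195 + 13041 - 207*(-7/20)) - 7804)*17471 = ((-195 + 13041 + 1449/20) - 7804)*17471 = (258369/20 - 7804)*17471 = (102289/20)*17471 = 1787091119/20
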